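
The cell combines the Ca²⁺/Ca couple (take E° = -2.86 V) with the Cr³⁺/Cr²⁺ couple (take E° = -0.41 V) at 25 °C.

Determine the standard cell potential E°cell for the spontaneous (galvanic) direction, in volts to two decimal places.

+2.45 V

The Cr³⁺/Cr²⁺ couple has the higher reduction potential, so it is the cathode; Ca²⁺/Ca is oxidised at the anode.
E°cell = E°(cathode) − E°(anode) = (-0.41) − (-2.86) = +2.45 V.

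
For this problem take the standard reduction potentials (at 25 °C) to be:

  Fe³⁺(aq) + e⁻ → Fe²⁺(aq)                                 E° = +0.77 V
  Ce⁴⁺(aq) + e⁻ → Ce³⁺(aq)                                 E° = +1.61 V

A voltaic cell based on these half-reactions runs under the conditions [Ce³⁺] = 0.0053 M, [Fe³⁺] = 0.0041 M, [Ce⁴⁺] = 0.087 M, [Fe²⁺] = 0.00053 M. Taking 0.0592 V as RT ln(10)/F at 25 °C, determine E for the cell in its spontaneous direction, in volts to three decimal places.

+0.859 V

Ce⁴⁺/Ce³⁺ is the cathode (higher E°), Fe³⁺/Fe²⁺ the anode: E°cell = +1.61 − (+0.77) = +0.84 V, n = 1.
Overall: Ce⁴⁺(aq) + Fe²⁺(aq) → Ce³⁺(aq) + Fe³⁺(aq)
Q = [Ce³⁺]·[Fe³⁺] / ([Ce⁴⁺]·[Fe²⁺]); log Q = -0.327.
E = E° − (0.0592/n) log Q = +0.84 − (0.0592/1)(-0.327) = +0.859 V.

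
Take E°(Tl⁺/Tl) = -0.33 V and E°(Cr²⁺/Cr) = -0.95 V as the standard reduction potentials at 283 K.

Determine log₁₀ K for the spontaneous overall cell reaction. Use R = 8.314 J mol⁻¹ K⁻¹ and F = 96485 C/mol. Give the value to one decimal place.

22.1

Cathode: Tl⁺/Tl; anode: Cr²⁺/Cr. E°cell = (-0.33) − (-0.95) = +0.62 V, with n = 2.
ΔG° = −nFE° = −RT ln K, so ln K = nFE°/(RT) = (2)(96485)(+0.62) / ((8.314)(283)) = 50.849.
log₁₀ K = 50.849 / ln 10 = 22.1.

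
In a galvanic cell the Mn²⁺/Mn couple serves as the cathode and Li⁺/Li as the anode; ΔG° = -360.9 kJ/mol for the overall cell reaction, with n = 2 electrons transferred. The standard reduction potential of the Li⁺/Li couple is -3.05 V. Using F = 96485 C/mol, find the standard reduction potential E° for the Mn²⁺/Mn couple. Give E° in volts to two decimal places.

-1.18 V

E°cell = −ΔG°/(nF) = −(-360.9×10³)/((2)(96485)) = +1.870 V.
Since Mn²⁺/Mn is the cathode and Li⁺/Li the anode, E°cell = E°(Mn²⁺/Mn) − E°(Li⁺/Li).
So E°(Mn²⁺/Mn) = E°cell + E°(Li⁺/Li) = +1.870 + (-3.05) = -1.18 V.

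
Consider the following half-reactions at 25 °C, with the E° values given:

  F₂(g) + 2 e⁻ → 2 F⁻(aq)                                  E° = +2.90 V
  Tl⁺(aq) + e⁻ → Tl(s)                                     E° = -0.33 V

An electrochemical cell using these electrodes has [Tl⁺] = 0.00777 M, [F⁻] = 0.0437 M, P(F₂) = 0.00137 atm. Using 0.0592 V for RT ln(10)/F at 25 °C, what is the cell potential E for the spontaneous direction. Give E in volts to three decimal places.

F₂/F⁻ is the cathode (higher E°), Tl⁺/Tl the anode: E°cell = +2.90 − (-0.33) = +3.23 V, n = 2.
Overall: F₂(g) + 2 Tl(s) → 2 F⁻(aq) + 2 Tl⁺(aq)
Q = [F⁻]^2·[Tl⁺]^2 / (P(F₂)); log Q = -4.075.
E = E° − (0.0592/n) log Q = +3.23 − (0.0592/2)(-4.075) = +3.351 V.

+3.351 V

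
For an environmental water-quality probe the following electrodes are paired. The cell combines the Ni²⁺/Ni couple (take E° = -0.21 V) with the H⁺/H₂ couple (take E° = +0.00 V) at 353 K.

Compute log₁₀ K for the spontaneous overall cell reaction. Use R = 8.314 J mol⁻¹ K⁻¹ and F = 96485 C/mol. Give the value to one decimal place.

6.0

Cathode: H⁺/H₂; anode: Ni²⁺/Ni. E°cell = (+0.00) − (-0.21) = +0.21 V, with n = 2.
ΔG° = −nFE° = −RT ln K, so ln K = nFE°/(RT) = (2)(96485)(+0.21) / ((8.314)(353)) = 13.808.
log₁₀ K = 13.808 / ln 10 = 6.0.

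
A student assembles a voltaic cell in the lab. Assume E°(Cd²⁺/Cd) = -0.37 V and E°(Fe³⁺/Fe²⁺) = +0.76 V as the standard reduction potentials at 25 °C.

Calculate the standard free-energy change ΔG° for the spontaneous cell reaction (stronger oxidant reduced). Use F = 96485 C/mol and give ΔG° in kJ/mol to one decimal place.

Fe³⁺/Fe²⁺ (E° = +0.76 V) is the cathode; Cd²⁺/Cd (E° = -0.37 V) is the anode, so E°cell = +1.13 V.
Balancing electrons gives n = 2 (lcm of 1 and 2).
ΔG° = −nFE° = −(2)(96485)(+1.13) = -218,056 J = -218.1 kJ/mol.

-218.1 kJ/mol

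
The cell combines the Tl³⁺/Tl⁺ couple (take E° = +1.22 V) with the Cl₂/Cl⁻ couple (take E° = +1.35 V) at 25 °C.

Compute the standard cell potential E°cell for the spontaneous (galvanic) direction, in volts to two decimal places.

The Cl₂/Cl⁻ couple has the higher reduction potential, so it is the cathode; Tl³⁺/Tl⁺ is oxidised at the anode.
E°cell = E°(cathode) − E°(anode) = (+1.35) − (+1.22) = +0.13 V.

+0.13 V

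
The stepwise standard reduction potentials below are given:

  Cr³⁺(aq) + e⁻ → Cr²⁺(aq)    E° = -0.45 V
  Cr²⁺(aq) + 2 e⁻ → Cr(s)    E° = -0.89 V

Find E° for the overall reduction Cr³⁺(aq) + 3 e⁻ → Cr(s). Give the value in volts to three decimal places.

Adding the free-energy changes (−nFE°) of the two steps gives −n₃FE°₃ = −n₁FE°₁ − n₂FE°₂.
E°₃ = (1×-0.45 + 2×-0.89) / 3 = (-2.230) / 3 = -0.743 V.

-0.743 V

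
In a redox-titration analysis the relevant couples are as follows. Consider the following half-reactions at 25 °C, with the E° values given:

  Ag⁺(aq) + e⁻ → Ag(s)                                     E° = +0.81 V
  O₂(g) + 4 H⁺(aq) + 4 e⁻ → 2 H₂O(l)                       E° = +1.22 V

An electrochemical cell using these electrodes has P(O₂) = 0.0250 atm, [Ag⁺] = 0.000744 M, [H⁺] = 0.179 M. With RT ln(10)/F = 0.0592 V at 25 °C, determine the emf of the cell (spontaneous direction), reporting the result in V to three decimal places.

O₂/H₂O is the cathode (higher E°), Ag⁺/Ag the anode: E°cell = +1.22 − (+0.81) = +0.41 V, n = 4.
Overall: O₂(g) + 4 H⁺(aq) + 4 Ag(s) → 2 H₂O(l) + 4 Ag⁺(aq)
Q = [Ag⁺]^4 / (P(O₂)·[H⁺]^4); log Q = -7.923.
E = E° − (0.0592/n) log Q = +0.41 − (0.0592/4)(-7.923) = +0.527 V.

+0.527 V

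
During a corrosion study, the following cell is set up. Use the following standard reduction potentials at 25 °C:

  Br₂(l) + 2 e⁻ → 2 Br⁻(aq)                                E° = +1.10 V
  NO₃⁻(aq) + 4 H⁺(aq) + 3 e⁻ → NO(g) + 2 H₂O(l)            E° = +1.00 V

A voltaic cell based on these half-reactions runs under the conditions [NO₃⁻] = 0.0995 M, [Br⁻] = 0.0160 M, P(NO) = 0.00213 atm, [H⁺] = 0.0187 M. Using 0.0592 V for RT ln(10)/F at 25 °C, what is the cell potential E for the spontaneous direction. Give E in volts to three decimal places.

+0.310 V

Br₂/Br⁻ is the cathode (higher E°), NO₃⁻/NO the anode: E°cell = +1.10 − (+1.00) = +0.10 V, n = 6.
Overall: 3 Br₂(l) + 2 NO(g) + 4 H₂O(l) → 6 Br⁻(aq) + 2 NO₃⁻(aq) + 8 H⁺(aq)
Q = [Br⁻]^6·[NO₃⁻]^2·[H⁺]^8 / (P(NO)^2); log Q = -21.262.
E = E° − (0.0592/n) log Q = +0.10 − (0.0592/6)(-21.262) = +0.310 V.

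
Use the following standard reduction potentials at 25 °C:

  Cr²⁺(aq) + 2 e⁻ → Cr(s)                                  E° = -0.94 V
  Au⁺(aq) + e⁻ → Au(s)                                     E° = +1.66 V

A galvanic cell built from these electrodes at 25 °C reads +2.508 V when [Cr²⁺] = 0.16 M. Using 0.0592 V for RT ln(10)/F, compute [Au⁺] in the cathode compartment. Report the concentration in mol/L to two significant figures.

Au⁺/Au is the cathode, Cr²⁺/Cr the anode: E°cell = +2.60 V, n = 2.
Overall reaction: 2 Au⁺(aq) + Cr(s) → 2 Au(s) + Cr²⁺(aq); Q = [Cr²⁺]^1/[Au⁺]^2.
From E = E° − (0.0592/n) log Q: log Q = (E° − E)·n/0.0592 = (+2.60 − (+2.508))·2/0.0592 = 3.1081.
So 2·log[Au⁺] = 1·log(0.16) − log Q = -0.7959 − (3.1081) = -3.9040; log[Au⁺] = -3.9040 / 2 = -1.9520; [Au⁺] = 10^(-1.9520) ≈ 0.011 M.

0.011 M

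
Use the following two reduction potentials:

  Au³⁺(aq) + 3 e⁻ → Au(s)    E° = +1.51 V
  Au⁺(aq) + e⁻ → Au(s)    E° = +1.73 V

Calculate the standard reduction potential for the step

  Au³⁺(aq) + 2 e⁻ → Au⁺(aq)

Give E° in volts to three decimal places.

+1.400 V

Sequential free energies add, so n₃E°₃ = n₁E°₁ + n₂E°₂.
With n₃ = 3, and the known step contributing 1×(+1.73) V, the unknown satisfies 2·E° = 3×(+1.51) − 1×(+1.73) = +2.800.
E° = +2.800 / 2 = +1.400 V.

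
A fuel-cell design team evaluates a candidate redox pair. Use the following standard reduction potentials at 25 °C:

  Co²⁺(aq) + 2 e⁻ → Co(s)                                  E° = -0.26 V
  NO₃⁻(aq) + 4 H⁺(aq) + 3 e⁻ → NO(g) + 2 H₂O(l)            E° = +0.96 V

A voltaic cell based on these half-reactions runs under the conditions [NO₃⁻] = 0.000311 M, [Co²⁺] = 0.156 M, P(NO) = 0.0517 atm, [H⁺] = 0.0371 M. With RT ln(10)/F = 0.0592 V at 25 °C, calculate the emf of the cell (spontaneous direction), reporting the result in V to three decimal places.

+1.087 V

NO₃⁻/NO is the cathode (higher E°), Co²⁺/Co the anode: E°cell = +0.96 − (-0.26) = +1.22 V, n = 6.
Overall: 2 NO₃⁻(aq) + 8 H⁺(aq) + 3 Co(s) → 2 NO(g) + 4 H₂O(l) + 3 Co²⁺(aq)
Q = P(NO)^2·[Co²⁺]^3 / ([NO₃⁻]^2·[H⁺]^8); log Q = 13.466.
E = E° − (0.0592/n) log Q = +1.22 − (0.0592/6)(13.466) = +1.087 V.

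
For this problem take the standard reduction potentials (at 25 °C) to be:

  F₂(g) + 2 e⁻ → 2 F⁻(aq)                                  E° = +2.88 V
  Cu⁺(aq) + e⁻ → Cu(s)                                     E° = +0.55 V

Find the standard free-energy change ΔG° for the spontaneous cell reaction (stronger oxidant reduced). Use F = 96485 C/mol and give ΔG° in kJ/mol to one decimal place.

-449.6 kJ/mol

F₂/F⁻ (E° = +2.88 V) is the cathode; Cu⁺/Cu (E° = +0.55 V) is the anode, so E°cell = +2.33 V.
Balancing electrons gives n = 2 (lcm of 2 and 1).
ΔG° = −nFE° = −(2)(96485)(+2.33) = -449,620 J = -449.6 kJ/mol.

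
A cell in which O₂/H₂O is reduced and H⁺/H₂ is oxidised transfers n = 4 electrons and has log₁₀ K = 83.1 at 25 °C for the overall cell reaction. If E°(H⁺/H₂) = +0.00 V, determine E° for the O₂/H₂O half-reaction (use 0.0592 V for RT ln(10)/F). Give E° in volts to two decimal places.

E°cell = (0.0592/n)·log K = (0.0592/4)(83.1) = +1.230 V.
Since O₂/H₂O is the cathode and H⁺/H₂ the anode, E°cell = E°(O₂/H₂O) − E°(H⁺/H₂).
So E°(O₂/H₂O) = E°cell + E°(H⁺/H₂) = +1.230 + (+0.00) = +1.23 V.

+1.23 V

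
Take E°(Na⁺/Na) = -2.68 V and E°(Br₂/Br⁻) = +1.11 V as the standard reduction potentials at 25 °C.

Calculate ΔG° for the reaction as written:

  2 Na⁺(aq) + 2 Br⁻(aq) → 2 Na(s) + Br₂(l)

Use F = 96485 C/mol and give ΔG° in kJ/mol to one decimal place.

As written, Na⁺/Na is reduced (cathode) and Br₂/Br⁻ is oxidised (anode), so E°cell = (-2.68) − (+1.11) = -3.79 V.
Balancing electrons gives n = 2.
ΔG° = −nFE° = −(2)(96485)(-3.79) = 731,356 J = +731.4 kJ/mol.

+731.4 kJ/mol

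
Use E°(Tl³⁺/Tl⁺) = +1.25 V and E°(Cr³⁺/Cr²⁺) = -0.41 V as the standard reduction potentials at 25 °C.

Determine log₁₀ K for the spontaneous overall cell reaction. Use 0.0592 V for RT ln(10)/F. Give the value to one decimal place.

Cathode: Tl³⁺/Tl⁺; anode: Cr³⁺/Cr²⁺. E°cell = +1.66 V, n = 2.
log K = nE°cell / 0.0592 = (2)(+1.66) / 0.0592 = 56.1.

56.1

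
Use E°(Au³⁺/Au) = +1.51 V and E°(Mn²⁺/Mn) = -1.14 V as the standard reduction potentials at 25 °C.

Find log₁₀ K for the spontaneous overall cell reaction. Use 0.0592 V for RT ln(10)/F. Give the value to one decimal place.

Cathode: Au³⁺/Au; anode: Mn²⁺/Mn. E°cell = +2.65 V, n = 6.
log K = nE°cell / 0.0592 = (6)(+2.65) / 0.0592 = 268.6.

268.6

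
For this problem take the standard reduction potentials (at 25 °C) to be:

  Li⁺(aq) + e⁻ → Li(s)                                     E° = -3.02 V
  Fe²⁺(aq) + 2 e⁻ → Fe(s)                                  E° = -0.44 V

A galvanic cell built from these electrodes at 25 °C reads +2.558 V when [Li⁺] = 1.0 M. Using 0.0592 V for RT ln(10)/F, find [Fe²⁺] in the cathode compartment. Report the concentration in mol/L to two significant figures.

0.18 M

Fe²⁺/Fe is the cathode, Li⁺/Li the anode: E°cell = +2.58 V, n = 2.
Overall reaction: Fe²⁺(aq) + 2 Li(s) → Fe(s) + 2 Li⁺(aq); Q = [Li⁺]^2/[Fe²⁺]^1.
From E = E° − (0.0592/n) log Q: log Q = (E° − E)·n/0.0592 = (+2.58 − (+2.558))·2/0.0592 = 0.7432.
So 1·log[Fe²⁺] = 2·log(1) − log Q = 0.0000 − (0.7432) = -0.7432; [Fe²⁺] = 10^(-0.7432) ≈ 0.18 M.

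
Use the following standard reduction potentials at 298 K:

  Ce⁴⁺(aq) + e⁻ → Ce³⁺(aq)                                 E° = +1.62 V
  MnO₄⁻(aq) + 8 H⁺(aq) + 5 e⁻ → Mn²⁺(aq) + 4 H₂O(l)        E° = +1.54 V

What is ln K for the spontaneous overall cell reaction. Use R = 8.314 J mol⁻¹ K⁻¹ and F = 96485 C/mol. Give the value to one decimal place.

Cathode: Ce⁴⁺/Ce³⁺; anode: MnO₄⁻/Mn²⁺. E°cell = (+1.62) − (+1.54) = +0.08 V, with n = 5.
ΔG° = −nFE° = −RT ln K, so ln K = nFE°/(RT) = (5)(96485)(+0.08) / ((8.314)(298)) = 15.577.

15.6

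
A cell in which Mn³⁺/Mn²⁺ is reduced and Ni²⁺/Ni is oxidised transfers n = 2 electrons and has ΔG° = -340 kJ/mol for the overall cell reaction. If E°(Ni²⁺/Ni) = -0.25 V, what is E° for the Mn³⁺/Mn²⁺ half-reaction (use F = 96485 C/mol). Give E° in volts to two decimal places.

+1.51 V

E°cell = −ΔG°/(nF) = −(-340×10³)/((2)(96485)) = +1.762 V.
Since Mn³⁺/Mn²⁺ is the cathode and Ni²⁺/Ni the anode, E°cell = E°(Mn³⁺/Mn²⁺) − E°(Ni²⁺/Ni).
So E°(Mn³⁺/Mn²⁺) = E°cell + E°(Ni²⁺/Ni) = +1.762 + (-0.25) = +1.51 V.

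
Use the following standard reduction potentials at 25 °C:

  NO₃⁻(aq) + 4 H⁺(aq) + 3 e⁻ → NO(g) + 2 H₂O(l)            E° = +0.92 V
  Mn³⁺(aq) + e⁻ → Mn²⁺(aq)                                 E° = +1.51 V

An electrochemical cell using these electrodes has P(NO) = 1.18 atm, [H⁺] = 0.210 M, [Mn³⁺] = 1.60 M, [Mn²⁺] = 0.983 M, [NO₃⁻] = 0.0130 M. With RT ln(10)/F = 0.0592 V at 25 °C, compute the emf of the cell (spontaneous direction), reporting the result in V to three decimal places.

+0.695 V

Mn³⁺/Mn²⁺ is the cathode (higher E°), NO₃⁻/NO the anode: E°cell = +1.51 − (+0.92) = +0.59 V, n = 3.
Overall: 3 Mn³⁺(aq) + NO(g) + 2 H₂O(l) → 3 Mn²⁺(aq) + NO₃⁻(aq) + 4 H⁺(aq)
Q = [Mn²⁺]^3·[NO₃⁻]·[H⁺]^4 / ([Mn³⁺]^3·P(NO)); log Q = -5.304.
E = E° − (0.0592/n) log Q = +0.59 − (0.0592/3)(-5.304) = +0.695 V.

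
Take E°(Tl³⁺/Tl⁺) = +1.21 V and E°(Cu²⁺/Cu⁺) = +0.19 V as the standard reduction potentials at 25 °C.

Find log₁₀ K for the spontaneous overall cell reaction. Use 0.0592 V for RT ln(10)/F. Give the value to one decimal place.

Cathode: Tl³⁺/Tl⁺; anode: Cu²⁺/Cu⁺. E°cell = +1.02 V, n = 2.
log K = nE°cell / 0.0592 = (2)(+1.02) / 0.0592 = 34.5.

34.5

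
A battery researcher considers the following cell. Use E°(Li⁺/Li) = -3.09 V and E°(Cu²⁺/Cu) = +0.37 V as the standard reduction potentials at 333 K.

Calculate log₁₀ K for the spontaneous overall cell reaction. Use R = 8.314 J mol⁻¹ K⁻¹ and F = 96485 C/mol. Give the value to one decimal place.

Cathode: Cu²⁺/Cu; anode: Li⁺/Li. E°cell = (+0.37) − (-3.09) = +3.46 V, with n = 2.
ΔG° = −nFE° = −RT ln K, so ln K = nFE°/(RT) = (2)(96485)(+3.46) / ((8.314)(333)) = 241.164.
log₁₀ K = 241.164 / ln 10 = 104.7.

104.7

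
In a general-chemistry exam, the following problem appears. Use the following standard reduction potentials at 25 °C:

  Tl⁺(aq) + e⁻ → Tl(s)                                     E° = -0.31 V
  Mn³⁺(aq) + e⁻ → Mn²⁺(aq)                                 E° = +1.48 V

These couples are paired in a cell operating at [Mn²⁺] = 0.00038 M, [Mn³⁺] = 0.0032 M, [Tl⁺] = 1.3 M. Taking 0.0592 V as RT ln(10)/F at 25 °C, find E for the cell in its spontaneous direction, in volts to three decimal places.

+1.838 V

Mn³⁺/Mn²⁺ is the cathode (higher E°), Tl⁺/Tl the anode: E°cell = +1.48 − (-0.31) = +1.79 V, n = 1.
Overall: Mn³⁺(aq) + Tl(s) → Mn²⁺(aq) + Tl⁺(aq)
Q = [Mn²⁺]·[Tl⁺] / ([Mn³⁺]); log Q = -0.811.
E = E° − (0.0592/n) log Q = +1.79 − (0.0592/1)(-0.811) = +1.838 V.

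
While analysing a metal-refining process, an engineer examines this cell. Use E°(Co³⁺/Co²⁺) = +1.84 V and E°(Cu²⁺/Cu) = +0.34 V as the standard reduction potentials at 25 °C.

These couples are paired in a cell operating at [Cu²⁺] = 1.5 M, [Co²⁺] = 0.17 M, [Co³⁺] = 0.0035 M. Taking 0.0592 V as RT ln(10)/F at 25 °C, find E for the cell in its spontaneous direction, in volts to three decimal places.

+1.395 V

Co³⁺/Co²⁺ is the cathode (higher E°), Cu²⁺/Cu the anode: E°cell = +1.84 − (+0.34) = +1.50 V, n = 2.
Overall: 2 Co³⁺(aq) + Cu(s) → 2 Co²⁺(aq) + Cu²⁺(aq)
Q = [Co²⁺]^2·[Cu²⁺] / ([Co³⁺]^2); log Q = 3.549.
E = E° − (0.0592/n) log Q = +1.50 − (0.0592/2)(3.549) = +1.395 V.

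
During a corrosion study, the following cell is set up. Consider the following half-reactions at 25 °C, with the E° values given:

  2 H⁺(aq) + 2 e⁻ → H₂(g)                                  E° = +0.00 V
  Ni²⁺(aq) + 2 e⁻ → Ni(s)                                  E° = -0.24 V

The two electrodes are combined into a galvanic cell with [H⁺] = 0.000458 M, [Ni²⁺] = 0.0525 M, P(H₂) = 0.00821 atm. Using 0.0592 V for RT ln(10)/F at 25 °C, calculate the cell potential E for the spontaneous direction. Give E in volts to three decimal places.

+0.142 V

H⁺/H₂ is the cathode (higher E°), Ni²⁺/Ni the anode: E°cell = +0.00 − (-0.24) = +0.24 V, n = 2.
Overall: 2 H⁺(aq) + Ni(s) → H₂(g) + Ni²⁺(aq)
Q = P(H₂)·[Ni²⁺] / ([H⁺]^2); log Q = 3.313.
E = E° − (0.0592/n) log Q = +0.24 − (0.0592/2)(3.313) = +0.142 V.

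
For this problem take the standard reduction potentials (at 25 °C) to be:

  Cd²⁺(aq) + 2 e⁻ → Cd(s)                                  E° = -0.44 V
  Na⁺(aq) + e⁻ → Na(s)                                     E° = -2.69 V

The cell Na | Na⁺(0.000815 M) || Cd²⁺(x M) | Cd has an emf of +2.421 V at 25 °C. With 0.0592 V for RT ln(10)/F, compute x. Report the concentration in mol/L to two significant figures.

0.40 M

Cd²⁺/Cd is the cathode, Na⁺/Na the anode: E°cell = +2.25 V, n = 2.
Overall reaction: Cd²⁺(aq) + 2 Na(s) → Cd(s) + 2 Na⁺(aq); Q = [Na⁺]^2/[Cd²⁺]^1.
From E = E° − (0.0592/n) log Q: log Q = (E° − E)·n/0.0592 = (+2.25 − (+2.421))·2/0.0592 = -5.7770.
So 1·log[Cd²⁺] = 2·log(0.000815) − log Q = -6.1777 − (-5.7770) = -0.4007; [Cd²⁺] = 10^(-0.4007) ≈ 0.40 M.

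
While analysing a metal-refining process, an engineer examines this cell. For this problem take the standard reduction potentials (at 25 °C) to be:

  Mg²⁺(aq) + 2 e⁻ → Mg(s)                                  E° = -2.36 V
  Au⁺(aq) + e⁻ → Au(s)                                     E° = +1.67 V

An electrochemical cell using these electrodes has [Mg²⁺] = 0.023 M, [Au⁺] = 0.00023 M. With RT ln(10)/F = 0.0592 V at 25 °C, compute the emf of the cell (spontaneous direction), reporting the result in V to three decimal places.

+3.863 V

Au⁺/Au is the cathode (higher E°), Mg²⁺/Mg the anode: E°cell = +1.67 − (-2.36) = +4.03 V, n = 2.
Overall: 2 Au⁺(aq) + Mg(s) → 2 Au(s) + Mg²⁺(aq)
Q = [Mg²⁺] / ([Au⁺]^2); log Q = 5.638.
E = E° − (0.0592/n) log Q = +4.03 − (0.0592/2)(5.638) = +3.863 V.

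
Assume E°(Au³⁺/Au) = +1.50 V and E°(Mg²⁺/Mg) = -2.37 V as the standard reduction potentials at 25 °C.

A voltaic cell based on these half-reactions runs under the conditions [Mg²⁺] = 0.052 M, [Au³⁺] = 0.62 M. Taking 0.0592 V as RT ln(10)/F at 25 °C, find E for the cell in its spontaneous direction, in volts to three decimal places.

+3.904 V

Au³⁺/Au is the cathode (higher E°), Mg²⁺/Mg the anode: E°cell = +1.50 − (-2.37) = +3.87 V, n = 6.
Overall: 2 Au³⁺(aq) + 3 Mg(s) → 2 Au(s) + 3 Mg²⁺(aq)
Q = [Mg²⁺]^3 / ([Au³⁺]^2); log Q = -3.437.
E = E° − (0.0592/n) log Q = +3.87 − (0.0592/6)(-3.437) = +3.904 V.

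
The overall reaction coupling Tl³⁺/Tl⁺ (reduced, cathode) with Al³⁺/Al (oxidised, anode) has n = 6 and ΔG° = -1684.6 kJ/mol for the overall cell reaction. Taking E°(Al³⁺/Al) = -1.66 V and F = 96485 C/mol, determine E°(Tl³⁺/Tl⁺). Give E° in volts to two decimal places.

E°cell = −ΔG°/(nF) = −(-1684.6×10³)/((6)(96485)) = +2.910 V.
Since Tl³⁺/Tl⁺ is the cathode and Al³⁺/Al the anode, E°cell = E°(Tl³⁺/Tl⁺) − E°(Al³⁺/Al).
So E°(Tl³⁺/Tl⁺) = E°cell + E°(Al³⁺/Al) = +2.910 + (-1.66) = +1.25 V.

+1.25 V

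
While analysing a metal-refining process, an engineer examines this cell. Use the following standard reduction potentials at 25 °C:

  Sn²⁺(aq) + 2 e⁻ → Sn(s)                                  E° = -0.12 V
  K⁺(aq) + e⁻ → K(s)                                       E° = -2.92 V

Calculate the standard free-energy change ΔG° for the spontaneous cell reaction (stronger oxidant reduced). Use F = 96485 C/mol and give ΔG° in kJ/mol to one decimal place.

-540.3 kJ/mol

Sn²⁺/Sn (E° = -0.12 V) is the cathode; K⁺/K (E° = -2.92 V) is the anode, so E°cell = +2.80 V.
Balancing electrons gives n = 2 (lcm of 2 and 1).
ΔG° = −nFE° = −(2)(96485)(+2.80) = -540,316 J = -540.3 kJ/mol.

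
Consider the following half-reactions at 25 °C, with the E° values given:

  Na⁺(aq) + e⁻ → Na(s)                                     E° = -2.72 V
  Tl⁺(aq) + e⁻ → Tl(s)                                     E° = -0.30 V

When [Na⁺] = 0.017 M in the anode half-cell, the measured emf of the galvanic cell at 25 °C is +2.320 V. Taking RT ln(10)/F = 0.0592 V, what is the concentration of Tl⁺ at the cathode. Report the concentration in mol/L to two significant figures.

Tl⁺/Tl is the cathode, Na⁺/Na the anode: E°cell = +2.42 V, n = 1.
Overall reaction: Tl⁺(aq) + Na(s) → Tl(s) + Na⁺(aq); Q = [Na⁺]^1/[Tl⁺]^1.
From E = E° − (0.0592/n) log Q: log Q = (E° − E)·n/0.0592 = (+2.42 − (+2.320))·1/0.0592 = 1.6892.
So 1·log[Tl⁺] = 1·log(0.017) − log Q = -1.7696 − (1.6892) = -3.4588; [Tl⁺] = 10^(-3.4588) ≈ 0.00035 M.

0.00035 M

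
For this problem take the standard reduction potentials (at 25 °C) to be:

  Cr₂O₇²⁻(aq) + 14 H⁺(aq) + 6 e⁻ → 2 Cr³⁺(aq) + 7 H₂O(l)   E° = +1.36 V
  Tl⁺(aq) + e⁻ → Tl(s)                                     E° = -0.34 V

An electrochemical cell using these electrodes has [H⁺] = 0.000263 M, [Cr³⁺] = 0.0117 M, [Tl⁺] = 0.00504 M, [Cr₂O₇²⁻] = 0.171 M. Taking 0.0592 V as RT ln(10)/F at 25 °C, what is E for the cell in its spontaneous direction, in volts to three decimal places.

Cr₂O₇²⁻/Cr³⁺ is the cathode (higher E°), Tl⁺/Tl the anode: E°cell = +1.36 − (-0.34) = +1.70 V, n = 6.
Overall: Cr₂O₇²⁻(aq) + 14 H⁺(aq) + 6 Tl(s) → 2 Cr³⁺(aq) + 7 H₂O(l) + 6 Tl⁺(aq)
Q = [Cr³⁺]^2·[Tl⁺]^6 / ([Cr₂O₇²⁻]·[H⁺]^14); log Q = 33.239.
E = E° − (0.0592/n) log Q = +1.70 − (0.0592/6)(33.239) = +1.372 V.

+1.372 V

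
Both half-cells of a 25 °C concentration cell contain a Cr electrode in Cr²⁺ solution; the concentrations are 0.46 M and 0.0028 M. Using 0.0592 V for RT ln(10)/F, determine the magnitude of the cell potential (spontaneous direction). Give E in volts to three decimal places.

+0.066 V

For a concentration cell E°cell = 0. The 0.46 M side is the cathode (reduction is favoured where [Cr²⁺] is higher).
With n = 2, E = −(0.0592/2) log([Cr²⁺]ₐₙ/[Cr²⁺]꜀ₐₜ) = −(0.0592/2) log(0.0028/0.46) = −(0.0592/2)(-2.216) = +0.066 V.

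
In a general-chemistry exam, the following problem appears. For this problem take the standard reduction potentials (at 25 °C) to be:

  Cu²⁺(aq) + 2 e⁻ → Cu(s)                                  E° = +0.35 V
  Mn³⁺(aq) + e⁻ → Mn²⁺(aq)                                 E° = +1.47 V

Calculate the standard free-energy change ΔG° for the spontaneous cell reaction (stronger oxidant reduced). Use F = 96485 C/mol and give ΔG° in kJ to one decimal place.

Mn³⁺/Mn²⁺ (E° = +1.47 V) is the cathode; Cu²⁺/Cu (E° = +0.35 V) is the anode, so E°cell = +1.12 V.
Balancing electrons gives n = 2 (lcm of 1 and 2).
ΔG° = −nFE° = −(2)(96485)(+1.12) = -216,126 J = -216.1 kJ.

-216.1 kJ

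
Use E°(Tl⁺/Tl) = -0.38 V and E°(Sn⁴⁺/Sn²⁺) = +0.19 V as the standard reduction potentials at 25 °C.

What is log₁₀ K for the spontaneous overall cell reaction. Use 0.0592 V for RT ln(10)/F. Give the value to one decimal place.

Cathode: Sn⁴⁺/Sn²⁺; anode: Tl⁺/Tl. E°cell = +0.57 V, n = 2.
log K = nE°cell / 0.0592 = (2)(+0.57) / 0.0592 = 19.3.

19.3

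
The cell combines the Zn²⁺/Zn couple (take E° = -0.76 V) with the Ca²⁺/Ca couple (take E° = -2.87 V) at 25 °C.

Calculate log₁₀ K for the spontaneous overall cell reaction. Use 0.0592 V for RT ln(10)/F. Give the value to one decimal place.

Cathode: Zn²⁺/Zn; anode: Ca²⁺/Ca. E°cell = +2.11 V, n = 2.
log K = nE°cell / 0.0592 = (2)(+2.11) / 0.0592 = 71.3.

71.3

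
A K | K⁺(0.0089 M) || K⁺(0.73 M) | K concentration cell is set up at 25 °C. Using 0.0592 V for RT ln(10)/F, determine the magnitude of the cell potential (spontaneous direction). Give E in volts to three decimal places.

+0.113 V

For a concentration cell E°cell = 0. The 0.73 M side is the cathode (reduction is favoured where [K⁺] is higher).
With n = 1, E = −(0.0592/1) log([K⁺]ₐₙ/[K⁺]꜀ₐₜ) = −(0.0592/1) log(0.0089/0.73) = −(0.0592/1)(-1.914) = +0.113 V.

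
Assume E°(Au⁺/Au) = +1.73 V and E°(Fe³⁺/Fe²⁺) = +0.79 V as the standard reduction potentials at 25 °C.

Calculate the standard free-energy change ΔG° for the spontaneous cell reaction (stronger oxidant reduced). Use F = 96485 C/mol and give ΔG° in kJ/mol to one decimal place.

Au⁺/Au (E° = +1.73 V) is the cathode; Fe³⁺/Fe²⁺ (E° = +0.79 V) is the anode, so E°cell = +0.94 V.
Balancing electrons gives n = 1 (lcm of 1 and 1).
ΔG° = −nFE° = −(1)(96485)(+0.94) = -90,696 J = -90.7 kJ/mol.

-90.7 kJ/mol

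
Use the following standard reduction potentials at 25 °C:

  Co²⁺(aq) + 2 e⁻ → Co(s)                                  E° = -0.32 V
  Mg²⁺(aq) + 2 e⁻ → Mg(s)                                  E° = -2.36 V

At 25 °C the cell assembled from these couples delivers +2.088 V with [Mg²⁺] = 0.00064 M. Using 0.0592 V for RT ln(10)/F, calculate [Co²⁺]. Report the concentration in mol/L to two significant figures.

Co²⁺/Co is the cathode, Mg²⁺/Mg the anode: E°cell = +2.04 V, n = 2.
Overall reaction: Co²⁺(aq) + Mg(s) → Co(s) + Mg²⁺(aq); Q = [Mg²⁺]^1/[Co²⁺]^1.
From E = E° − (0.0592/n) log Q: log Q = (E° − E)·n/0.0592 = (+2.04 − (+2.088))·2/0.0592 = -1.6216.
So 1·log[Co²⁺] = 1·log(0.00064) − log Q = -3.1938 − (-1.6216) = -1.5722; [Co²⁺] = 10^(-1.5722) ≈ 0.027 M.

0.027 M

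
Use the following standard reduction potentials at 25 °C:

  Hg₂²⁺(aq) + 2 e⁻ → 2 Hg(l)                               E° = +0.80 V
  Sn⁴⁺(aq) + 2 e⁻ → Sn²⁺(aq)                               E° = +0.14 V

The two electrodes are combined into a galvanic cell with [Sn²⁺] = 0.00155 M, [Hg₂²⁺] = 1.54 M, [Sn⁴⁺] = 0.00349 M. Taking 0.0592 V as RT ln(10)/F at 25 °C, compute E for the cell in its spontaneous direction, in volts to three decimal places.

Hg₂²⁺/Hg is the cathode (higher E°), Sn⁴⁺/Sn²⁺ the anode: E°cell = +0.80 − (+0.14) = +0.66 V, n = 2.
Overall: Hg₂²⁺(aq) + Sn²⁺(aq) → 2 Hg(l) + Sn⁴⁺(aq)
Q = [Sn⁴⁺] / ([Hg₂²⁺]·[Sn²⁺]); log Q = 0.165.
E = E° − (0.0592/n) log Q = +0.66 − (0.0592/2)(0.165) = +0.655 V.

+0.655 V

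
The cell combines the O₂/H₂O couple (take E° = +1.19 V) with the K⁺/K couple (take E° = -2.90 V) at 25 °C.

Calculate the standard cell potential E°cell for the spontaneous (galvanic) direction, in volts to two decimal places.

+4.09 V

The O₂/H₂O couple has the higher reduction potential, so it is the cathode; K⁺/K is oxidised at the anode.
E°cell = E°(cathode) − E°(anode) = (+1.19) − (-2.90) = +4.09 V.
Since E°cell > 0, the reaction is spontaneous under standard conditions.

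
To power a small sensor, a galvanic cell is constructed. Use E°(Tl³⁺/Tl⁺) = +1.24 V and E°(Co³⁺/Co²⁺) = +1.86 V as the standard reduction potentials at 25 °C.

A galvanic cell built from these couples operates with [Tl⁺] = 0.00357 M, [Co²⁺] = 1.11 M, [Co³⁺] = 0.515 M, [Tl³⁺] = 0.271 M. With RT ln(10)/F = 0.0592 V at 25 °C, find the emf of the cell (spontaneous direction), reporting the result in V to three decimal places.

Co³⁺/Co²⁺ is the cathode (higher E°), Tl³⁺/Tl⁺ the anode: E°cell = +1.86 − (+1.24) = +0.62 V, n = 2.
Overall: 2 Co³⁺(aq) + Tl⁺(aq) → 2 Co²⁺(aq) + Tl³⁺(aq)
Q = [Co²⁺]^2·[Tl³⁺] / ([Co³⁺]^2·[Tl⁺]); log Q = 2.547.
E = E° − (0.0592/n) log Q = +0.62 − (0.0592/2)(2.547) = +0.545 V.

+0.545 V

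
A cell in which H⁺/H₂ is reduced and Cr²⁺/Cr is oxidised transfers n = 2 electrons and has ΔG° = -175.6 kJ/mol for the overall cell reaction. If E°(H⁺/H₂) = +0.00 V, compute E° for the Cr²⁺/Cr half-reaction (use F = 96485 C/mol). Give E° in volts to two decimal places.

E°cell = −ΔG°/(nF) = −(-175.6×10³)/((2)(96485)) = +0.910 V.
Since H⁺/H₂ is the cathode and Cr²⁺/Cr the anode, E°cell = E°(H⁺/H₂) − E°(Cr²⁺/Cr).
So E°(Cr²⁺/Cr) = E°(H⁺/H₂) − E°cell = (+0.00) − (+0.910) = -0.91 V.

-0.91 V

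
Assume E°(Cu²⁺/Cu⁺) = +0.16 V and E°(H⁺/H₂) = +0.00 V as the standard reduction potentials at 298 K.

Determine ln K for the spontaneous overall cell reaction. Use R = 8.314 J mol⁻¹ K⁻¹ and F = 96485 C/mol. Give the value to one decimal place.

Cathode: Cu²⁺/Cu⁺; anode: H⁺/H₂. E°cell = (+0.16) − (+0.00) = +0.16 V, with n = 2.
ΔG° = −nFE° = −RT ln K, so ln K = nFE°/(RT) = (2)(96485)(+0.16) / ((8.314)(298)) = 12.462.

12.5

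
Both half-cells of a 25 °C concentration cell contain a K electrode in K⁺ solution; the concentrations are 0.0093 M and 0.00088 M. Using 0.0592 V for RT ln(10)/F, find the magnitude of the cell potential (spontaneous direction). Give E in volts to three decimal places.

+0.061 V

For a concentration cell E°cell = 0. The 0.0093 M side is the cathode (reduction is favoured where [K⁺] is higher).
With n = 1, E = −(0.0592/1) log([K⁺]ₐₙ/[K⁺]꜀ₐₜ) = −(0.0592/1) log(0.00088/0.0093) = −(0.0592/1)(-1.024) = +0.061 V.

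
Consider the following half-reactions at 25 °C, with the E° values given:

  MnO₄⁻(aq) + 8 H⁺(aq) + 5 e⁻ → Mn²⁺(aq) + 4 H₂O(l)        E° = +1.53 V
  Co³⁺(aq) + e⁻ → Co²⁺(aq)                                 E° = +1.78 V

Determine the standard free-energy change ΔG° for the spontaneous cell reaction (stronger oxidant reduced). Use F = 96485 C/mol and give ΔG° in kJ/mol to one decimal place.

Co³⁺/Co²⁺ (E° = +1.78 V) is the cathode; MnO₄⁻/Mn²⁺ (E° = +1.53 V) is the anode, so E°cell = +0.25 V.
Balancing electrons gives n = 5 (lcm of 1 and 5).
ΔG° = −nFE° = −(5)(96485)(+0.25) = -120,606 J = -120.6 kJ/mol.

-120.6 kJ/mol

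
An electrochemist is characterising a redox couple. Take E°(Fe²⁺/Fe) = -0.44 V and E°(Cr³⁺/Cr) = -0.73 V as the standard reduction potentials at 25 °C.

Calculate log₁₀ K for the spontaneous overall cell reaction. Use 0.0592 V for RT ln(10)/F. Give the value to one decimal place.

29.4

Cathode: Fe²⁺/Fe; anode: Cr³⁺/Cr. E°cell = +0.29 V, n = 6.
log K = nE°cell / 0.0592 = (6)(+0.29) / 0.0592 = 29.4.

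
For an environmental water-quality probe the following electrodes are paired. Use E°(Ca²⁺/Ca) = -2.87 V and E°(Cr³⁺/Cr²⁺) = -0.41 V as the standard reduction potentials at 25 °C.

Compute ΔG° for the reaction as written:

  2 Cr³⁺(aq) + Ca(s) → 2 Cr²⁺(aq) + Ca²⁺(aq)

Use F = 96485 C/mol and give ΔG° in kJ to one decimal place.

As written, Cr³⁺/Cr²⁺ is reduced (cathode) and Ca²⁺/Ca is oxidised (anode), so E°cell = (-0.41) − (-2.87) = +2.46 V.
Balancing electrons gives n = 2.
ΔG° = −nFE° = −(2)(96485)(+2.46) = -474,706 J = -474.7 kJ.

-474.7 kJ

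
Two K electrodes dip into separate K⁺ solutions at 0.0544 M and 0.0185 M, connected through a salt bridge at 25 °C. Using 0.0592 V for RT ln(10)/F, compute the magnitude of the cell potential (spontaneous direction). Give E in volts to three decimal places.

+0.028 V

For a concentration cell E°cell = 0. The 0.0544 M side is the cathode (reduction is favoured where [K⁺] is higher).
With n = 1, E = −(0.0592/1) log([K⁺]ₐₙ/[K⁺]꜀ₐₜ) = −(0.0592/1) log(0.0185/0.0544) = −(0.0592/1)(-0.468) = +0.028 V.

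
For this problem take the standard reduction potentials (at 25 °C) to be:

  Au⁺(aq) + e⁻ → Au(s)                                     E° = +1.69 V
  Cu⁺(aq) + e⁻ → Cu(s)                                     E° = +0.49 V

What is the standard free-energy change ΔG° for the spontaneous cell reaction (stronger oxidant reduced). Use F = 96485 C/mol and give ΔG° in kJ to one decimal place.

-115.8 kJ

Au⁺/Au (E° = +1.69 V) is the cathode; Cu⁺/Cu (E° = +0.49 V) is the anode, so E°cell = +1.20 V.
Balancing electrons gives n = 1 (lcm of 1 and 1).
ΔG° = −nFE° = −(1)(96485)(+1.20) = -115,782 J = -115.8 kJ.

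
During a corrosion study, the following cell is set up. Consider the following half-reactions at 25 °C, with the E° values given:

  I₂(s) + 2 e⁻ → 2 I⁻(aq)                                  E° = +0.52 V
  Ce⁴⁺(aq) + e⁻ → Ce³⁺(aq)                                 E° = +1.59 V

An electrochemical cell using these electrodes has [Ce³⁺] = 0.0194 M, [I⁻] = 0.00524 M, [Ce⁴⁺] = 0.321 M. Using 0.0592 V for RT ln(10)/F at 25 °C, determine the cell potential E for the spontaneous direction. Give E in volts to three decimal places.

+1.007 V

Ce⁴⁺/Ce³⁺ is the cathode (higher E°), I₂/I⁻ the anode: E°cell = +1.59 − (+0.52) = +1.07 V, n = 2.
Overall: 2 Ce⁴⁺(aq) + 2 I⁻(aq) → 2 Ce³⁺(aq) + I₂(s)
Q = [Ce³⁺]^2 / ([Ce⁴⁺]^2·[I⁻]^2); log Q = 2.124.
E = E° − (0.0592/n) log Q = +1.07 − (0.0592/2)(2.124) = +1.007 V.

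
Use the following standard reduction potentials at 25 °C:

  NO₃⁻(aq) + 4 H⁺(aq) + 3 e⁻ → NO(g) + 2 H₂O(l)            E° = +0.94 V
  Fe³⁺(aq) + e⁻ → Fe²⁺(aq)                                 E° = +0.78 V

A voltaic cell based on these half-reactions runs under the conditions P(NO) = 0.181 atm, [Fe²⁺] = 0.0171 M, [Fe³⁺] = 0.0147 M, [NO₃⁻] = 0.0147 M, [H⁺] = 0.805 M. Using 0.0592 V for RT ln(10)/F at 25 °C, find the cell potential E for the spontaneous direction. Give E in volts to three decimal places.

NO₃⁻/NO is the cathode (higher E°), Fe³⁺/Fe²⁺ the anode: E°cell = +0.94 − (+0.78) = +0.16 V, n = 3.
Overall: NO₃⁻(aq) + 4 H⁺(aq) + 3 Fe²⁺(aq) → NO(g) + 2 H₂O(l) + 3 Fe³⁺(aq)
Q = P(NO)·[Fe³⁺]^3 / ([NO₃⁻]·[H⁺]^4·[Fe²⁺]^3); log Q = 1.270.
E = E° − (0.0592/n) log Q = +0.16 − (0.0592/3)(1.270) = +0.135 V.

+0.135 V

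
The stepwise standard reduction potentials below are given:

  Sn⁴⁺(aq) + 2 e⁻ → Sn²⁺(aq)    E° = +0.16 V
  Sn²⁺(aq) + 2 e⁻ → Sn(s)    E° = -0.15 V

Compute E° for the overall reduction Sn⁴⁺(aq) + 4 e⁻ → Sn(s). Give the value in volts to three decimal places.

Standard free energies of sequential steps add: ΔG°₃ = ΔG°₁ + ΔG°₂, so n₃E°₃ = n₁E°₁ + n₂E°₂.
E°₃ = (2×+0.16 + 2×-0.15) / 4 = (+0.020) / 4 = +0.005 V.

+0.005 V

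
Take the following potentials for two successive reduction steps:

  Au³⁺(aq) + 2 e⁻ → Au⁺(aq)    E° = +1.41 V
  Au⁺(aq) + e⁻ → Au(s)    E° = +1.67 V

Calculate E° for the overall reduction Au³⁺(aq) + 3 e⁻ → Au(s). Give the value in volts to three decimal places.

+1.497 V

Standard free energies of sequential steps add: ΔG°₃ = ΔG°₁ + ΔG°₂, so n₃E°₃ = n₁E°₁ + n₂E°₂.
E°₃ = (2×+1.41 + 1×+1.67) / 3 = (+4.490) / 3 = +1.497 V.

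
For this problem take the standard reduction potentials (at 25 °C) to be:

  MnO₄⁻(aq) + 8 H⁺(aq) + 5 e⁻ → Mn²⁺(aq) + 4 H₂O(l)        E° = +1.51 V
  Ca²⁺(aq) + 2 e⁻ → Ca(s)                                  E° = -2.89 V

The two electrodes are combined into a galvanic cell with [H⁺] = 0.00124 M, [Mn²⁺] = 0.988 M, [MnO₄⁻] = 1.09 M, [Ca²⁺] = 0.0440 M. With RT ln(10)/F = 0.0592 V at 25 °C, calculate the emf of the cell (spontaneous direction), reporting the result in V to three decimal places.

MnO₄⁻/Mn²⁺ is the cathode (higher E°), Ca²⁺/Ca the anode: E°cell = +1.51 − (-2.89) = +4.40 V, n = 10.
Overall: 2 MnO₄⁻(aq) + 16 H⁺(aq) + 5 Ca(s) → 2 Mn²⁺(aq) + 8 H₂O(l) + 5 Ca²⁺(aq)
Q = [Mn²⁺]^2·[Ca²⁺]^5 / ([MnO₄⁻]^2·[H⁺]^16); log Q = 39.637.
E = E° − (0.0592/n) log Q = +4.40 − (0.0592/10)(39.637) = +4.165 V.

+4.165 V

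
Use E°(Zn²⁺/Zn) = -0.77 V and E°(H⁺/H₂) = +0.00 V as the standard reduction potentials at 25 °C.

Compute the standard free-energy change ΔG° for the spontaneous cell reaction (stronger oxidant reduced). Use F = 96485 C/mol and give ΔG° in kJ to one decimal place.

-148.6 kJ

H⁺/H₂ (E° = +0.00 V) is the cathode; Zn²⁺/Zn (E° = -0.77 V) is the anode, so E°cell = +0.77 V.
Balancing electrons gives n = 2 (lcm of 2 and 2).
ΔG° = −nFE° = −(2)(96485)(+0.77) = -148,587 J = -148.6 kJ.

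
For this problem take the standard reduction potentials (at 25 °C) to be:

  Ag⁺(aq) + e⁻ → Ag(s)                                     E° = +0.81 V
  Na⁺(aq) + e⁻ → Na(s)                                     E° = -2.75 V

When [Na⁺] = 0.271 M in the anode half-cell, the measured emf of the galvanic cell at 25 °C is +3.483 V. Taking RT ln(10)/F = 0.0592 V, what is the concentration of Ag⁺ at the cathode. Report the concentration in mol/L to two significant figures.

0.014 M

Ag⁺/Ag is the cathode, Na⁺/Na the anode: E°cell = +3.56 V, n = 1.
Overall reaction: Ag⁺(aq) + Na(s) → Ag(s) + Na⁺(aq); Q = [Na⁺]^1/[Ag⁺]^1.
From E = E° − (0.0592/n) log Q: log Q = (E° − E)·n/0.0592 = (+3.56 − (+3.483))·1/0.0592 = 1.3007.
So 1·log[Ag⁺] = 1·log(0.271) − log Q = -0.5670 − (1.3007) = -1.8677; [Ag⁺] = 10^(-1.8677) ≈ 0.014 M.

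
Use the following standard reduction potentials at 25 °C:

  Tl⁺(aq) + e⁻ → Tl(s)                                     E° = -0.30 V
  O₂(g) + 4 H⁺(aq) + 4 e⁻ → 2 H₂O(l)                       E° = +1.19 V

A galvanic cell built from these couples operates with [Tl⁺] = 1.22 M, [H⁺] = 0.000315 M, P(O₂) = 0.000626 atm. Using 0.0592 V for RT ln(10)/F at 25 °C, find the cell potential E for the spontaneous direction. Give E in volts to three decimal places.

O₂/H₂O is the cathode (higher E°), Tl⁺/Tl the anode: E°cell = +1.19 − (-0.30) = +1.49 V, n = 4.
Overall: O₂(g) + 4 H⁺(aq) + 4 Tl(s) → 2 H₂O(l) + 4 Tl⁺(aq)
Q = [Tl⁺]^4 / (P(O₂)·[H⁺]^4); log Q = 17.556.
E = E° − (0.0592/n) log Q = +1.49 − (0.0592/4)(17.556) = +1.230 V.

+1.230 V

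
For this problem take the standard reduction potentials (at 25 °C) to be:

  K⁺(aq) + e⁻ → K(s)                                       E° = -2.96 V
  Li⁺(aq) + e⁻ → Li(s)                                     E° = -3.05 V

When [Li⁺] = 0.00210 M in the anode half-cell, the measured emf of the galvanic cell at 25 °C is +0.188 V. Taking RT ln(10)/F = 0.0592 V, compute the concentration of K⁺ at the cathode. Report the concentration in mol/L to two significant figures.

K⁺/K is the cathode, Li⁺/Li the anode: E°cell = +0.09 V, n = 1.
Overall reaction: K⁺(aq) + Li(s) → K(s) + Li⁺(aq); Q = [Li⁺]^1/[K⁺]^1.
From E = E° − (0.0592/n) log Q: log Q = (E° − E)·n/0.0592 = (+0.09 − (+0.188))·1/0.0592 = -1.6554.
So 1·log[K⁺] = 1·log(0.0021) − log Q = -2.6778 − (-1.6554) = -1.0224; [K⁺] = 10^(-1.0224) ≈ 0.095 M.

0.095 M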